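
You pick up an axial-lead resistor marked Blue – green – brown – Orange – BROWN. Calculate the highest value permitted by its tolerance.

Blue → 6 (first significant figure)
Green → 5 (second significant figure)
Brown → 1 (third significant figure)
Orange → ×10^3 multiplier
Brown → ±1% tolerance
651 × 1000 = 651000 Ω
Highest = 651000 × (1 + 1/100) = 657510 Ω.

657510 Ω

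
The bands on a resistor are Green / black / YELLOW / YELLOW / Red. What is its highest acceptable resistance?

Green → 5 (first significant figure)
Black → 0 (second significant figure)
Yellow → 4 (third significant figure)
Yellow → ×10^4 multiplier
Red → ±2% tolerance
504 × 10000 = 5040000 Ω
Highest = 5040000 × (1 + 2/100) = 5140800 Ω.

5140800 Ω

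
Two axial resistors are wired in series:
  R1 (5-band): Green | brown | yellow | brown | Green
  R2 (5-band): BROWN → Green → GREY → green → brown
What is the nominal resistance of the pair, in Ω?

15805140 Ω

R1: green, brown, yellow → 514; brown ×10 → 5140 Ω.
R2: brown, green, grey → 158; green ×10^5 → 15800000 Ω.
Series: 5140 + 15800000 = 15805140 Ω.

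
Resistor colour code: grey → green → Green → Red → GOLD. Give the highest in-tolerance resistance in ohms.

Grey → 8 (first significant figure)
Green → 5 (second significant figure)
Green → 5 (third significant figure)
Red → ×10^2 multiplier
Gold → ±5% tolerance
855 × 100 = 85500 Ω
Highest = 85500 × (1 + 5/100) = 89775 Ω.

89775 Ω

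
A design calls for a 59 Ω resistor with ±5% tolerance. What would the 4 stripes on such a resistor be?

59 Ω = 59 × 10^0.
5 → green
9 → white
Multiplier 10^0 → black.
±5% tolerance → gold.

green, white, black, gold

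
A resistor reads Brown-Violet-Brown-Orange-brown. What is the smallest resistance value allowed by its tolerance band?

Brown → 1 (first significant figure)
Violet → 7 (second significant figure)
Brown → 1 (third significant figure)
Orange → ×10^3 multiplier
Brown → ±1% tolerance
171 × 1000 = 171000 Ω
Smallest = 171000 × (1 − 1/100) = 169290 Ω.

169290 Ω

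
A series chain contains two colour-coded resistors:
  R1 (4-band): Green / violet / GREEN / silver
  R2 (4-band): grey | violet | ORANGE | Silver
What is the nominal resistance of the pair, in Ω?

5787000 Ω

R1: green, violet → 57; green ×10^5 → 5700000 Ω.
R2: grey, violet → 87; orange ×10^3 → 87000 Ω.
Series: 5700000 + 87000 = 5787000 Ω.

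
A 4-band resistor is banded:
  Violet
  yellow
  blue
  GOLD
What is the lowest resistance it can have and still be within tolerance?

Violet → 7 (first significant figure)
Yellow → 4 (second significant figure)
Blue → ×10^6 multiplier
Gold → ±5% tolerance
74 × 1000000 = 74000000 Ω
Lowest = 74000000 × (1 − 5/100) = 70300000 Ω.

70300000 Ω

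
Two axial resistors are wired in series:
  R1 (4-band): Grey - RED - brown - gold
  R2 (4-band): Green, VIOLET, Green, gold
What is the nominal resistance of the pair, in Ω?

R1: grey, red → 82; brown ×10 → 820 Ω.
R2: green, violet → 57; green ×10^5 → 5700000 Ω.
Series: 820 + 5700000 = 5700820 Ω.

5700820 Ω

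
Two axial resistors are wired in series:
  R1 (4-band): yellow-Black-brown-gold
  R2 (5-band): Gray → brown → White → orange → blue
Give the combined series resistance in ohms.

R1: yellow, black → 40; brown ×10 → 400 Ω.
R2: grey, brown, white → 819; orange ×10^3 → 819000 Ω.
Series: 400 + 819000 = 819400 Ω.

819400 Ω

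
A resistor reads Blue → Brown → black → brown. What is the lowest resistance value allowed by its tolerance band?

Blue → 6 (first significant figure)
Brown → 1 (second significant figure)
Black → ×1 multiplier
Brown → ±1% tolerance
61 × 1 = 61 Ω
Lowest = 61 × (1 − 1/100) = 60.39 Ω.

60.39 Ω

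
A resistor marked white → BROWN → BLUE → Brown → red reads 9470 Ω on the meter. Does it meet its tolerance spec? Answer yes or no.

White → 9 (first significant figure)
Brown → 1 (second significant figure)
Blue → 6 (third significant figure)
Brown → ×10 multiplier
Red → ±2% tolerance
916 × 10 = 9160 Ω
Allowed range: 8976.8 Ω to 9343.2 Ω.
9470 Ω lies outside that range.

no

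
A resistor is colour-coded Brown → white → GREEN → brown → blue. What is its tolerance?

The last band, blue, is the tolerance band.
Blue corresponds to ±0.25%.

±0.25%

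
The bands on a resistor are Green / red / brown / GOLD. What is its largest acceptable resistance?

Green → 5 (first significant figure)
Red → 2 (second significant figure)
Brown → ×10 multiplier
Gold → ±5% tolerance
52 × 10 = 520 Ω
Largest = 520 × (1 + 5/100) = 546 Ω.

546 Ω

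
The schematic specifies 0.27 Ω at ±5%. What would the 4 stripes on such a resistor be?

red, violet, silver, gold

0.27 Ω = 27 × 10^-2.
2 → red
7 → violet
Multiplier 10^-2 → silver.
±5% tolerance → gold.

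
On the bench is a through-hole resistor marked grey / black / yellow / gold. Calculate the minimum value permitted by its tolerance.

760000 Ω

Grey → 8 (first significant figure)
Black → 0 (second significant figure)
Yellow → ×10^4 multiplier
Gold → ±5% tolerance
80 × 10000 = 800000 Ω
Minimum = 800000 × (1 − 5/100) = 760000 Ω.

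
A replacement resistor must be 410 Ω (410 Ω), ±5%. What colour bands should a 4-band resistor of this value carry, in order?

yellow, brown, brown, gold

410 Ω = 41 × 10^1.
4 → yellow
1 → brown
Multiplier 10^1 → brown.
±5% tolerance → gold.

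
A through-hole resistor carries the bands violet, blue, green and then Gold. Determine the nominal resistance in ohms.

7600000 Ω

Violet → 7 (first significant figure)
Blue → 6 (second significant figure)
Green → ×10^5 multiplier
76 × 100000 = 7600000 Ω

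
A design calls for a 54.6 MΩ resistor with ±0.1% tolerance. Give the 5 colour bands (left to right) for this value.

green, yellow, blue, green, violet

54600000 Ω = 546 × 10^5.
5 → green
4 → yellow
6 → blue
Multiplier 10^5 → green.
±0.1% tolerance → violet.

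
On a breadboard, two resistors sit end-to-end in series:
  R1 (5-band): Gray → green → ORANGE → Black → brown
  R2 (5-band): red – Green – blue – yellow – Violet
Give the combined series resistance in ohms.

2560853 Ω

R1: grey, green, orange → 853; black ×1 → 853 Ω.
R2: red, green, blue → 256; yellow ×10^4 → 2560000 Ω.
Series: 853 + 2560000 = 2560853 Ω.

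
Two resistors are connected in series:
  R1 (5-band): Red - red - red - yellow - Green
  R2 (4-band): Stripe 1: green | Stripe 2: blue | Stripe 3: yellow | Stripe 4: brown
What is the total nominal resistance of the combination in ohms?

R1: red, red, red → 222; yellow ×10^4 → 2220000 Ω.
R2: green, blue → 56; yellow ×10^4 → 560000 Ω.
Series: 2220000 + 560000 = 2780000 Ω.

2780000 Ω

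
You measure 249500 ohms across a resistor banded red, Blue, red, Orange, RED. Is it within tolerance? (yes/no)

Red → 2 (first significant figure)
Blue → 6 (second significant figure)
Red → 2 (third significant figure)
Orange → ×10^3 multiplier
Red → ±2% tolerance
262 × 1000 = 262000 Ω
Allowed range: 256760 Ω to 267240 Ω.
249500 ohms lies outside that range.

no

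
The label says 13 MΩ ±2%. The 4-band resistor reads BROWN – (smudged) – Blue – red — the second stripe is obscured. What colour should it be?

orange

13000000 Ω = 13 × 10^6.
The second band gives digit 3 of the significand, and 3 is orange.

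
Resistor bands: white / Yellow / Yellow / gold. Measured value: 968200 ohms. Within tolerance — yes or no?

White → 9 (first significant figure)
Yellow → 4 (second significant figure)
Yellow → ×10^4 multiplier
Gold → ±5% tolerance
94 × 10000 = 940000 Ω
Allowed range: 893000 Ω to 987000 Ω.
968200 ohms lies inside that range.

yes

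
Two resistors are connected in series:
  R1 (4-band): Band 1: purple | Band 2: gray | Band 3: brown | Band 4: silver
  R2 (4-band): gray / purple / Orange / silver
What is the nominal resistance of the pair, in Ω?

87780 Ω

R1: violet, grey → 78; brown ×10 → 780 Ω.
R2: grey, violet → 87; orange ×10^3 → 87000 Ω.
Series: 780 + 87000 = 87780 Ω.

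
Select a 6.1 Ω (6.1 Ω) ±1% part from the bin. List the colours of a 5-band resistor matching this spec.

6.1 Ω = 610 × 10^-2.
6 → blue
1 → brown
0 → black
Multiplier 10^-2 → silver.
±1% tolerance → brown.

blue, brown, black, silver, brown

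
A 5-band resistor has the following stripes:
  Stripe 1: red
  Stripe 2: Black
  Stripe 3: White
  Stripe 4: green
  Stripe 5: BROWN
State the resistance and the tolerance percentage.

Red → 2 (first significant figure)
Black → 0 (second significant figure)
White → 9 (third significant figure)
Green → ×10^5 multiplier
Brown → ±1% tolerance
209 × 100000 = 20900000 Ω

20900000 Ω ±1%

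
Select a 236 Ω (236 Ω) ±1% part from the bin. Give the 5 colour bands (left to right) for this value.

236 Ω = 236 × 10^0.
2 → red
3 → orange
6 → blue
Multiplier 10^0 → black.
±1% tolerance → brown.

red, orange, blue, black, brown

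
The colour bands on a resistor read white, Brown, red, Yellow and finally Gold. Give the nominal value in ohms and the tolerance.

9120000 Ω ±5%

White → 9 (first significant figure)
Brown → 1 (second significant figure)
Red → 2 (third significant figure)
Yellow → ×10^4 multiplier
Gold → ±5% tolerance
912 × 10000 = 9120000 Ω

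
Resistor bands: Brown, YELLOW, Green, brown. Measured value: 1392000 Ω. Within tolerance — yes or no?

yes

Brown → 1 (first significant figure)
Yellow → 4 (second significant figure)
Green → ×10^5 multiplier
Brown → ±1% tolerance
14 × 100000 = 1400000 Ω
Allowed range: 1386000 Ω to 1414000 Ω.
1392000 Ω lies inside that range.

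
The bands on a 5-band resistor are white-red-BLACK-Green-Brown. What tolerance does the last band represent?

The last band, brown, is the tolerance band.
Brown corresponds to ±1%.

±1%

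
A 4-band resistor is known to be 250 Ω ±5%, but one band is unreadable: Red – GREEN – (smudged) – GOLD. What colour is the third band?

brown

250 Ω = 25 × 10^1.
The third band is the multiplier, 10^1, which is brown.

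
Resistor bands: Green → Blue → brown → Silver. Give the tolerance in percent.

The last band, silver, is the tolerance band.
Silver corresponds to ±10%.

±10%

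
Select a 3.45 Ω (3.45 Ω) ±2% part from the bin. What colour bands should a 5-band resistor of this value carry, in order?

3.45 Ω = 345 × 10^-2.
3 → orange
4 → yellow
5 → green
Multiplier 10^-2 → silver.
±2% tolerance → red.

orange, yellow, green, silver, red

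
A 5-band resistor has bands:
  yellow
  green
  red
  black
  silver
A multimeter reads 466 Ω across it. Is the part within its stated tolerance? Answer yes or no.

Yellow → 4 (first significant figure)
Green → 5 (second significant figure)
Red → 2 (third significant figure)
Black → ×1 multiplier
Silver → ±10% tolerance
452 × 1 = 452 Ω
Allowed range: 406.8 Ω to 497.2 Ω.
466 Ω lies inside that range.

yes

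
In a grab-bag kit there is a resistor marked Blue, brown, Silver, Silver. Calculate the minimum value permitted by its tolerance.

Blue → 6 (first significant figure)
Brown → 1 (second significant figure)
Silver → ×0.01 multiplier
Silver → ±10% tolerance
61 × 0.01 = 0.61 Ω
Minimum = 0.61 × (1 − 10/100) = 0.549 Ω.

0.549 Ω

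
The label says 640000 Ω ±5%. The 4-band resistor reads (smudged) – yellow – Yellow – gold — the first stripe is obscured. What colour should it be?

640000 Ω = 64 × 10^4.
The first band gives digit 6 of the significand, and 6 is blue.

blue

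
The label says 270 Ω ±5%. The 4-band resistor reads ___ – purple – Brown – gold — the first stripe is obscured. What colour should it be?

red

270 Ω = 27 × 10^1.
The first band gives digit 2 of the significand, and 2 is red.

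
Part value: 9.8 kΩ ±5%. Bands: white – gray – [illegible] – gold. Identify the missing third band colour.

red

9800 Ω = 98 × 10^2.
The third band is the multiplier, 10^2, which is red.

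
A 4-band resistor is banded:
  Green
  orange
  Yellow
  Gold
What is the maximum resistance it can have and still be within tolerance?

556500 Ω

Green → 5 (first significant figure)
Orange → 3 (second significant figure)
Yellow → ×10^4 multiplier
Gold → ±5% tolerance
53 × 10000 = 530000 Ω
Maximum = 530000 × (1 + 5/100) = 556500 Ω.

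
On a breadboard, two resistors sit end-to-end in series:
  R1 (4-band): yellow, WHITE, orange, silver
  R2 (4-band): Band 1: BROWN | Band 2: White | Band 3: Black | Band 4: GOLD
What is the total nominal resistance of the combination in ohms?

R1: yellow, white → 49; orange ×10^3 → 49000 Ω.
R2: brown, white → 19; black ×1 → 19 Ω.
Series: 49000 + 19 = 49019 Ω.

49019 Ω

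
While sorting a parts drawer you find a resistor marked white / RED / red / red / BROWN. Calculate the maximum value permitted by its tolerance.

93122 Ω

White → 9 (first significant figure)
Red → 2 (second significant figure)
Red → 2 (third significant figure)
Red → ×10^2 multiplier
Brown → ±1% tolerance
922 × 100 = 92200 Ω
Maximum = 92200 × (1 + 1/100) = 93122 Ω.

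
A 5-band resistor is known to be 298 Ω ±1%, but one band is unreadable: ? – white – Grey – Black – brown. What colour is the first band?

red

298 Ω = 298 × 10^0.
The first band gives digit 2 of the significand, and 2 is red.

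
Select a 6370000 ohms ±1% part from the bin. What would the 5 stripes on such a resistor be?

6370000 Ω = 637 × 10^4.
6 → blue
3 → orange
7 → violet
Multiplier 10^4 → yellow.
±1% tolerance → brown.

blue, orange, violet, yellow, brown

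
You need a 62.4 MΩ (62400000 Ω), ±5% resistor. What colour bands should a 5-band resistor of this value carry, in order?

62400000 Ω = 624 × 10^5.
6 → blue
2 → red
4 → yellow
Multiplier 10^5 → green.
±5% tolerance → gold.

blue, red, yellow, green, gold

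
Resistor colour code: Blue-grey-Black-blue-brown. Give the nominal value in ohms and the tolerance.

Blue → 6 (first significant figure)
Grey → 8 (second significant figure)
Black → 0 (third significant figure)
Blue → ×10^6 multiplier
Brown → ±1% tolerance
680 × 1000000 = 680000000 Ω

680000000 Ω ±1%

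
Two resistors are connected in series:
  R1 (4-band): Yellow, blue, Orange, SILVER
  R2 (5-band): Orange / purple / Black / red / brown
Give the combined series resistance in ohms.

83000 Ω

R1: yellow, blue → 46; orange ×10^3 → 46000 Ω.
R2: orange, violet, black → 370; red ×10^2 → 37000 Ω.
Series: 46000 + 37000 = 83000 Ω.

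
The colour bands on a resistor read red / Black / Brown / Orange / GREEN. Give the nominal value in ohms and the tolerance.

201000 Ω ±0.5%

Red → 2 (first significant figure)
Black → 0 (second significant figure)
Brown → 1 (third significant figure)
Orange → ×10^3 multiplier
Green → ±0.5% tolerance
201 × 1000 = 201000 Ω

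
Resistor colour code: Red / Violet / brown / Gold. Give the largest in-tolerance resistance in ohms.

Red → 2 (first significant figure)
Violet → 7 (second significant figure)
Brown → ×10 multiplier
Gold → ±5% tolerance
27 × 10 = 270 Ω
Largest = 270 × (1 + 5/100) = 283.5 Ω.

283.5 Ω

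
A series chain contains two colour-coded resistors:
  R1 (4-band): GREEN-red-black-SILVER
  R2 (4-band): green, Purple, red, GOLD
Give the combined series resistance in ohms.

5752 Ω

R1: green, red → 52; black ×1 → 52 Ω.
R2: green, violet → 57; red ×10^2 → 5700 Ω.
Series: 52 + 5700 = 5752 Ω.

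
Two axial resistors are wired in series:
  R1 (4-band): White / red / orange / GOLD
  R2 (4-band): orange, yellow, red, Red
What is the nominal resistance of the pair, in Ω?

R1: white, red → 92; orange ×10^3 → 92000 Ω.
R2: orange, yellow → 34; red ×10^2 → 3400 Ω.
Series: 92000 + 3400 = 95400 Ω.

95400 Ω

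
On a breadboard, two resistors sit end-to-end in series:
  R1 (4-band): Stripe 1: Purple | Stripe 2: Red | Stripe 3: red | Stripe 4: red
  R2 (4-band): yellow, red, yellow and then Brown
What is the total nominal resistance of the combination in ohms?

R1: violet, red → 72; red ×10^2 → 7200 Ω.
R2: yellow, red → 42; yellow ×10^4 → 420000 Ω.
Series: 7200 + 420000 = 427200 Ω.

427200 Ω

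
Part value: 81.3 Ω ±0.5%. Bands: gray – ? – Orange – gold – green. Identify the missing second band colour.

81.3 Ω = 813 × 10^-1.
The second band gives digit 1 of the significand, and 1 is brown.

brown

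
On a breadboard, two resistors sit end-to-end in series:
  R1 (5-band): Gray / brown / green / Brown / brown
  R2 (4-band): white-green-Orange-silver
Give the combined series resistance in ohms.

R1: grey, brown, green → 815; brown ×10 → 8150 Ω.
R2: white, green → 95; orange ×10^3 → 95000 Ω.
Series: 8150 + 95000 = 103150 Ω.

103150 Ω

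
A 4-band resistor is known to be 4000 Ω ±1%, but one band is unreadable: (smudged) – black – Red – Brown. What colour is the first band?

4000 Ω = 40 × 10^2.
The first band gives digit 4 of the significand, and 4 is yellow.

yellow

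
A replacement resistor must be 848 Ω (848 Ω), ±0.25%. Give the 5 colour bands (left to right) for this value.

grey, yellow, grey, black, blue

848 Ω = 848 × 10^0.
8 → grey
4 → yellow
8 → grey
Multiplier 10^0 → black.
±0.25% tolerance → blue.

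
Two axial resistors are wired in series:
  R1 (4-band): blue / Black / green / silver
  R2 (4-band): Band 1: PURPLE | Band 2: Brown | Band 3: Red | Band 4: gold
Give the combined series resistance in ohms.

R1: blue, black → 60; green ×10^5 → 6000000 Ω.
R2: violet, brown → 71; red ×10^2 → 7100 Ω.
Series: 6000000 + 7100 = 6007100 Ω.

6007100 Ω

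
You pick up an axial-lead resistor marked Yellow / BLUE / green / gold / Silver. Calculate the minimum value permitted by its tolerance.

Yellow → 4 (first significant figure)
Blue → 6 (second significant figure)
Green → 5 (third significant figure)
Gold → ×0.1 multiplier
Silver → ±10% tolerance
465 × 0.1 = 46.5 Ω
Minimum = 46.5 × (1 − 10/100) = 41.85 Ω.

41.85 Ω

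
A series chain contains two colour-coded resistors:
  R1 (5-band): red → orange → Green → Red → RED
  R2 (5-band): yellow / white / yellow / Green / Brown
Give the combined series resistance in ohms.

R1: red, orange, green → 235; red ×10^2 → 23500 Ω.
R2: yellow, white, yellow → 494; green ×10^5 → 49400000 Ω.
Series: 23500 + 49400000 = 49423500 Ω.

49423500 Ω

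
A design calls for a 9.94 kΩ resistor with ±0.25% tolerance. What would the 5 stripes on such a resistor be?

9940 Ω = 994 × 10^1.
9 → white
9 → white
4 → yellow
Multiplier 10^1 → brown.
±0.25% tolerance → blue.

white, white, yellow, brown, blue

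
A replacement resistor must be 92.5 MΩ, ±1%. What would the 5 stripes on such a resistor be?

white, red, green, green, brown

92500000 Ω = 925 × 10^5.
9 → white
2 → red
5 → green
Multiplier 10^5 → green.
±1% tolerance → brown.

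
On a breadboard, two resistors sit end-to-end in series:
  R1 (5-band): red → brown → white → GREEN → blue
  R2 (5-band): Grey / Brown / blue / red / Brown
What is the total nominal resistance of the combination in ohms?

R1: red, brown, white → 219; green ×10^5 → 21900000 Ω.
R2: grey, brown, blue → 816; red ×10^2 → 81600 Ω.
Series: 21900000 + 81600 = 21981600 Ω.

21981600 Ω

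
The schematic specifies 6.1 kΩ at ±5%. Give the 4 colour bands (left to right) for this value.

blue, brown, red, gold

6100 Ω = 61 × 10^2.
6 → blue
1 → brown
Multiplier 10^2 → red.
±5% tolerance → gold.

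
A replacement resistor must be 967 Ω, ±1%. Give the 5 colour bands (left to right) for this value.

967 Ω = 967 × 10^0.
9 → white
6 → blue
7 → violet
Multiplier 10^0 → black.
±1% tolerance → brown.

white, blue, violet, black, brown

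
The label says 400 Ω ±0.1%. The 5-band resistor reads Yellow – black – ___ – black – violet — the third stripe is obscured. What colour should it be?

400 Ω = 400 × 10^0.
The third band gives digit 0 of the significand, and 0 is black.

black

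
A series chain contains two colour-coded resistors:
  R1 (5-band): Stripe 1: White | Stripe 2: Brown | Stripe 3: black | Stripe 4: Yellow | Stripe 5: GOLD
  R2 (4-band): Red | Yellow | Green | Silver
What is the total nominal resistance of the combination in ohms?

R1: white, brown, black → 910; yellow ×10^4 → 9100000 Ω.
R2: red, yellow → 24; green ×10^5 → 2400000 Ω.
Series: 9100000 + 2400000 = 11500000 Ω.

11500000 Ω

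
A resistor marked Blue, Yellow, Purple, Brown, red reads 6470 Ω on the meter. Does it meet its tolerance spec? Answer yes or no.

yes

Blue → 6 (first significant figure)
Yellow → 4 (second significant figure)
Violet → 7 (third significant figure)
Brown → ×10 multiplier
Red → ±2% tolerance
647 × 10 = 6470 Ω
Allowed range: 6340.6 Ω to 6599.4 Ω.
6470 Ω lies inside that range.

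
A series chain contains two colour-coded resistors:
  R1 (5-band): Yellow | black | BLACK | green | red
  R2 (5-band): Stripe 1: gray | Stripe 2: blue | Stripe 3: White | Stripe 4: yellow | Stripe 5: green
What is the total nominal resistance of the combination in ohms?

R1: yellow, black, black → 400; green ×10^5 → 40000000 Ω.
R2: grey, blue, white → 869; yellow ×10^4 → 8690000 Ω.
Series: 40000000 + 8690000 = 48690000 Ω.

48690000 Ω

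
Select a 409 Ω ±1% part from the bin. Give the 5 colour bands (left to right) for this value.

yellow, black, white, black, brown

409 Ω = 409 × 10^0.
4 → yellow
0 → black
9 → white
Multiplier 10^0 → black.
±1% tolerance → brown.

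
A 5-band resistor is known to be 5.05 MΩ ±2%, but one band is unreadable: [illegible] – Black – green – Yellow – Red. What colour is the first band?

green

5050000 Ω = 505 × 10^4.
The first band gives digit 5 of the significand, and 5 is green.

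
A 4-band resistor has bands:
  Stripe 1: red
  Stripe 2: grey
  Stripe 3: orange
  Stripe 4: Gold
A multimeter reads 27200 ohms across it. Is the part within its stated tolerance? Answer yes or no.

Red → 2 (first significant figure)
Grey → 8 (second significant figure)
Orange → ×10^3 multiplier
Gold → ±5% tolerance
28 × 1000 = 28000 Ω
Allowed range: 26600 Ω to 29400 Ω.
27200 ohms lies inside that range.

yes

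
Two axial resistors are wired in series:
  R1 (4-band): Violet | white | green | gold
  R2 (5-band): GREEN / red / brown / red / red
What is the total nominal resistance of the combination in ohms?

R1: violet, white → 79; green ×10^5 → 7900000 Ω.
R2: green, red, brown → 521; red ×10^2 → 52100 Ω.
Series: 7900000 + 52100 = 7952100 Ω.

7952100 Ω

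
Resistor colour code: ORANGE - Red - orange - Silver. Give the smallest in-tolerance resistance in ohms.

28800 Ω

Orange → 3 (first significant figure)
Red → 2 (second significant figure)
Orange → ×10^3 multiplier
Silver → ±10% tolerance
32 × 1000 = 32000 Ω
Smallest = 32000 × (1 − 10/100) = 28800 Ω.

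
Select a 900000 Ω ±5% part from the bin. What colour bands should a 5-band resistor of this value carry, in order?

white, black, black, orange, gold

900000 Ω = 900 × 10^3.
9 → white
0 → black
0 → black
Multiplier 10^3 → orange.
±5% tolerance → gold.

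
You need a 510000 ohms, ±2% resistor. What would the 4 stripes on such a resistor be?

510000 Ω = 51 × 10^4.
5 → green
1 → brown
Multiplier 10^4 → yellow.
±2% tolerance → red.

green, brown, yellow, red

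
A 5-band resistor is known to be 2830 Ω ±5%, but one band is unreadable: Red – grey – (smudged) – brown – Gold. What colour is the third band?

orange

2830 Ω = 283 × 10^1.
The third band gives digit 3 of the significand, and 3 is orange.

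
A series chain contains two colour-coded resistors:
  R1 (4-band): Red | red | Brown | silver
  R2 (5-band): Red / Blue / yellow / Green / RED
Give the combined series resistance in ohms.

26400220 Ω

R1: red, red → 22; brown ×10 → 220 Ω.
R2: red, blue, yellow → 264; green ×10^5 → 26400000 Ω.
Series: 220 + 26400000 = 26400220 Ω.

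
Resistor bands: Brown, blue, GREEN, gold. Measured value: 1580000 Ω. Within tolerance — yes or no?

Brown → 1 (first significant figure)
Blue → 6 (second significant figure)
Green → ×10^5 multiplier
Gold → ±5% tolerance
16 × 100000 = 1600000 Ω
Allowed range: 1520000 Ω to 1680000 Ω.
1580000 Ω lies inside that range.

yes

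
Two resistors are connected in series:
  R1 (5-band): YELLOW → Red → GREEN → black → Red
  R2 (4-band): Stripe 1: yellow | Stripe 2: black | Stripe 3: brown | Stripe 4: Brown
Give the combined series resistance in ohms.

825 Ω

R1: yellow, red, green → 425; black ×1 → 425 Ω.
R2: yellow, black → 40; brown ×10 → 400 Ω.
Series: 425 + 400 = 825 Ω.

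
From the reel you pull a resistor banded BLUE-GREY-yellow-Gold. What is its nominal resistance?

Blue → 6 (first significant figure)
Grey → 8 (second significant figure)
Yellow → ×10^4 multiplier
68 × 10000 = 680000 Ω

680000 Ω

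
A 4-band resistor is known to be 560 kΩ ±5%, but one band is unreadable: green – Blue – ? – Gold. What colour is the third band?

yellow

560000 Ω = 56 × 10^4.
The third band is the multiplier, 10^4, which is yellow.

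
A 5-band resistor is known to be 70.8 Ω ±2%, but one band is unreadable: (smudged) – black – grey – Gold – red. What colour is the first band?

70.8 Ω = 708 × 10^-1.
The first band gives digit 7 of the significand, and 7 is violet.

violet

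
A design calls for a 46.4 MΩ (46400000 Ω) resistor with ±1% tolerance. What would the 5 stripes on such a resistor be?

yellow, blue, yellow, green, brown

46400000 Ω = 464 × 10^5.
4 → yellow
6 → blue
4 → yellow
Multiplier 10^5 → green.
±1% tolerance → brown.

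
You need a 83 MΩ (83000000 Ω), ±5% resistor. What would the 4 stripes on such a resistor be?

grey, orange, blue, gold

83000000 Ω = 83 × 10^6.
8 → grey
3 → orange
Multiplier 10^6 → blue.
±5% tolerance → gold.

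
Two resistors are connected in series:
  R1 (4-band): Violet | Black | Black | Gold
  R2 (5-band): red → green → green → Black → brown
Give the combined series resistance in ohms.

R1: violet, black → 70; black ×1 → 70 Ω.
R2: red, green, green → 255; black ×1 → 255 Ω.
Series: 70 + 255 = 325 Ω.

325 Ω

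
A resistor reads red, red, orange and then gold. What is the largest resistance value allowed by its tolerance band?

Red → 2 (first significant figure)
Red → 2 (second significant figure)
Orange → ×10^3 multiplier
Gold → ±5% tolerance
22 × 1000 = 22000 Ω
Largest = 22000 × (1 + 5/100) = 23100 Ω.

23100 Ω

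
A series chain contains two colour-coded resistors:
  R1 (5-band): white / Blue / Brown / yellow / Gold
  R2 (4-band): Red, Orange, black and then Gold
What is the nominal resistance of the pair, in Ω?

9610023 Ω

R1: white, blue, brown → 961; yellow ×10^4 → 9610000 Ω.
R2: red, orange → 23; black ×1 → 23 Ω.
Series: 9610000 + 23 = 9610023 Ω.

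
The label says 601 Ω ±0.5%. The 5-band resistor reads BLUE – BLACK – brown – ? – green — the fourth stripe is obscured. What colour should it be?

601 Ω = 601 × 10^0.
The fourth band is the multiplier, 10^0, which is black.

black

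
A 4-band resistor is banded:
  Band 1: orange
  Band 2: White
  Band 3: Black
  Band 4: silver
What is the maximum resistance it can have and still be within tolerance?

Orange → 3 (first significant figure)
White → 9 (second significant figure)
Black → ×1 multiplier
Silver → ±10% tolerance
39 × 1 = 39 Ω
Maximum = 39 × (1 + 10/100) = 42.9 Ω.

42.9 Ω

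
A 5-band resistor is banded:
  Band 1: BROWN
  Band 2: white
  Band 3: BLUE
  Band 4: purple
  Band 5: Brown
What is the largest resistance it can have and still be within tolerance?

1979600000 Ω

Brown → 1 (first significant figure)
White → 9 (second significant figure)
Blue → 6 (third significant figure)
Violet → ×10^7 multiplier
Brown → ±1% tolerance
196 × 10000000 = 1960000000 Ω
Largest = 1960000000 × (1 + 1/100) = 1979600000 Ω.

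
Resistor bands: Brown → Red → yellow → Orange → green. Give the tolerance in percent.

The last band, green, is the tolerance band.
Green corresponds to ±0.5%.

±0.5%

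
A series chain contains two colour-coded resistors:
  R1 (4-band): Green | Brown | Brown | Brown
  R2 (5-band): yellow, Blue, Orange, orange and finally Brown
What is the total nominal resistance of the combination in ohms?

R1: green, brown → 51; brown ×10 → 510 Ω.
R2: yellow, blue, orange → 463; orange ×10^3 → 463000 Ω.
Series: 510 + 463000 = 463510 Ω.

463510 Ω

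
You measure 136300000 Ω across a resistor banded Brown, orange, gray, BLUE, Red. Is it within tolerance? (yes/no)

Brown → 1 (first significant figure)
Orange → 3 (second significant figure)
Grey → 8 (third significant figure)
Blue → ×10^6 multiplier
Red → ±2% tolerance
138 × 1000000 = 138000000 Ω
Allowed range: 135240000 Ω to 140760000 Ω.
136300000 Ω lies inside that range.

yes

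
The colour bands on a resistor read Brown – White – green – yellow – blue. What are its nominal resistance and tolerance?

1950000 Ω ±0.25%

Brown → 1 (first significant figure)
White → 9 (second significant figure)
Green → 5 (third significant figure)
Yellow → ×10^4 multiplier
Blue → ±0.25% tolerance
195 × 10000 = 1950000 Ω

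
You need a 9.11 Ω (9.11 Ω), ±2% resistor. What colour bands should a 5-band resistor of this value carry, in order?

9.11 Ω = 911 × 10^-2.
9 → white
1 → brown
1 → brown
Multiplier 10^-2 → silver.
±2% tolerance → red.

white, brown, brown, silver, red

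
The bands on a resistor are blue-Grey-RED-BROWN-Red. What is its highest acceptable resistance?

Blue → 6 (first significant figure)
Grey → 8 (second significant figure)
Red → 2 (third significant figure)
Brown → ×10 multiplier
Red → ±2% tolerance
682 × 10 = 6820 Ω
Highest = 6820 × (1 + 2/100) = 6956.4 Ω.

6956.4 Ω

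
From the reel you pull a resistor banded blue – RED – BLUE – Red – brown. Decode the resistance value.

Blue → 6 (first significant figure)
Red → 2 (second significant figure)
Blue → 6 (third significant figure)
Red → ×10^2 multiplier
626 × 100 = 62600 Ω

62600 Ω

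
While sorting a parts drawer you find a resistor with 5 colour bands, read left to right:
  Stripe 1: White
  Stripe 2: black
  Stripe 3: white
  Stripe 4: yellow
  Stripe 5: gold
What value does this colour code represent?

White → 9 (first significant figure)
Black → 0 (second significant figure)
White → 9 (third significant figure)
Yellow → ×10^4 multiplier
909 × 10000 = 9090000 Ω

9090000 Ω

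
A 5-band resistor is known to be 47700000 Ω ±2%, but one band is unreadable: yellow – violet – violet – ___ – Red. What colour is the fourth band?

green

47700000 Ω = 477 × 10^5.
The fourth band is the multiplier, 10^5, which is green.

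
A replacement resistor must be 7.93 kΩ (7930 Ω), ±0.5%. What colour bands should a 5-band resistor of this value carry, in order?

violet, white, orange, brown, green

7930 Ω = 793 × 10^1.
7 → violet
9 → white
3 → orange
Multiplier 10^1 → brown.
±0.5% tolerance → green.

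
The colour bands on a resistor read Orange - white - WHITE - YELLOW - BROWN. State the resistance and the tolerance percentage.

3990000 Ω ±1%

Orange → 3 (first significant figure)
White → 9 (second significant figure)
White → 9 (third significant figure)
Yellow → ×10^4 multiplier
Brown → ±1% tolerance
399 × 10000 = 3990000 Ω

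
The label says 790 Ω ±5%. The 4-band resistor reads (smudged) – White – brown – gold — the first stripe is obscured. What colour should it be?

violet

790 Ω = 79 × 10^1.
The first band gives digit 7 of the significand, and 7 is violet.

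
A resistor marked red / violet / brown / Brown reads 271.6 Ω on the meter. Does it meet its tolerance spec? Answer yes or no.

yes

Red → 2 (first significant figure)
Violet → 7 (second significant figure)
Brown → ×10 multiplier
Brown → ±1% tolerance
27 × 10 = 270 Ω
Allowed range: 267.3 Ω to 272.7 Ω.
271.6 Ω lies inside that range.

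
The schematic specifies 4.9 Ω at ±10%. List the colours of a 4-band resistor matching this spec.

4.9 Ω = 49 × 10^-1.
4 → yellow
9 → white
Multiplier 10^-1 → gold.
±10% tolerance → silver.

yellow, white, gold, silver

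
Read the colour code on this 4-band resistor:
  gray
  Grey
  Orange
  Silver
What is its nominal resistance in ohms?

88000 Ω

Grey → 8 (first significant figure)
Grey → 8 (second significant figure)
Orange → ×10^3 multiplier
88 × 1000 = 88000 Ω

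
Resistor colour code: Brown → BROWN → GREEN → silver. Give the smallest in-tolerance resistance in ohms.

Brown → 1 (first significant figure)
Brown → 1 (second significant figure)
Green → ×10^5 multiplier
Silver → ±10% tolerance
11 × 100000 = 1100000 Ω
Smallest = 1100000 × (1 − 10/100) = 990000 Ω.

990000 Ω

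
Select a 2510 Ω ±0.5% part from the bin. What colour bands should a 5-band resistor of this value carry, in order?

red, green, brown, brown, green

2510 Ω = 251 × 10^1.
2 → red
5 → green
1 → brown
Multiplier 10^1 → brown.
±0.5% tolerance → green.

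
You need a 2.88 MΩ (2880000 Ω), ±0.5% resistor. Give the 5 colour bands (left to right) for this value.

red, grey, grey, yellow, green

2880000 Ω = 288 × 10^4.
2 → red
8 → grey
8 → grey
Multiplier 10^4 → yellow.
±0.5% tolerance → green.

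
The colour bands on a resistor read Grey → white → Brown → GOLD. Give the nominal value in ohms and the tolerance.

890 Ω ±5%

Grey → 8 (first significant figure)
White → 9 (second significant figure)
Brown → ×10 multiplier
Gold → ±5% tolerance
89 × 10 = 890 Ω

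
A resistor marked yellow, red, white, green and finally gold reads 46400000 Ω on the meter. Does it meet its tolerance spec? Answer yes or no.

no

Yellow → 4 (first significant figure)
Red → 2 (second significant figure)
White → 9 (third significant figure)
Green → ×10^5 multiplier
Gold → ±5% tolerance
429 × 100000 = 42900000 Ω
Allowed range: 40755000 Ω to 45045000 Ω.
46400000 Ω lies outside that range.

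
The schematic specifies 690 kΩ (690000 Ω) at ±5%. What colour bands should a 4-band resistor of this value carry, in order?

690000 Ω = 69 × 10^4.
6 → blue
9 → white
Multiplier 10^4 → yellow.
±5% tolerance → gold.

blue, white, yellow, gold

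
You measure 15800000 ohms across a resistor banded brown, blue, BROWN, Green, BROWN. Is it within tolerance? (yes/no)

no

Brown → 1 (first significant figure)
Blue → 6 (second significant figure)
Brown → 1 (third significant figure)
Green → ×10^5 multiplier
Brown → ±1% tolerance
161 × 100000 = 16100000 Ω
Allowed range: 15939000 Ω to 16261000 Ω.
15800000 ohms lies outside that range.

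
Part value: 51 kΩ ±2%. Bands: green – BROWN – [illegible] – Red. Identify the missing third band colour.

51000 Ω = 51 × 10^3.
The third band is the multiplier, 10^3, which is orange.

orange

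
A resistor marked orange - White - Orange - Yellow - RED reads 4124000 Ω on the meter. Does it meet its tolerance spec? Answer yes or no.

no

Orange → 3 (first significant figure)
White → 9 (second significant figure)
Orange → 3 (third significant figure)
Yellow → ×10^4 multiplier
Red → ±2% tolerance
393 × 10000 = 3930000 Ω
Allowed range: 3851400 Ω to 4008600 Ω.
4124000 Ω lies outside that range.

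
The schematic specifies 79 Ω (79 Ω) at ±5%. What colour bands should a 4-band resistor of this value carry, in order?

79 Ω = 79 × 10^0.
7 → violet
9 → white
Multiplier 10^0 → black.
±5% tolerance → gold.

violet, white, black, gold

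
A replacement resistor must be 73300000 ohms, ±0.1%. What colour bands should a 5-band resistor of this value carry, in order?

violet, orange, orange, green, violet

73300000 Ω = 733 × 10^5.
7 → violet
3 → orange
3 → orange
Multiplier 10^5 → green.
±0.1% tolerance → violet.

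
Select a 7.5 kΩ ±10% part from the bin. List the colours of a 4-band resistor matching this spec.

violet, green, red, silver

7500 Ω = 75 × 10^2.
7 → violet
5 → green
Multiplier 10^2 → red.
±10% tolerance → silver.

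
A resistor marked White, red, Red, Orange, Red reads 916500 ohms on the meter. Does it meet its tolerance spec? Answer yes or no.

White → 9 (first significant figure)
Red → 2 (second significant figure)
Red → 2 (third significant figure)
Orange → ×10^3 multiplier
Red → ±2% tolerance
922 × 1000 = 922000 Ω
Allowed range: 903560 Ω to 940440 Ω.
916500 ohms lies inside that range.

yes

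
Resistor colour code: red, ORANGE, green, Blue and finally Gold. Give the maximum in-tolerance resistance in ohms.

Red → 2 (first significant figure)
Orange → 3 (second significant figure)
Green → 5 (third significant figure)
Blue → ×10^6 multiplier
Gold → ±5% tolerance
235 × 1000000 = 235000000 Ω
Maximum = 235000000 × (1 + 5/100) = 246750000 Ω.

246750000 Ω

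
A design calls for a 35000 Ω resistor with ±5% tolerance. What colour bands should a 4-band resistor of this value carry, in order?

orange, green, orange, gold

35000 Ω = 35 × 10^3.
3 → orange
5 → green
Multiplier 10^3 → orange.
±5% tolerance → gold.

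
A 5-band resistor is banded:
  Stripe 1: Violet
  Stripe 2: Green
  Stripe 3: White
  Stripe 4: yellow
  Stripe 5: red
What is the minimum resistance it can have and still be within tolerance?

7438200 Ω

Violet → 7 (first significant figure)
Green → 5 (second significant figure)
White → 9 (third significant figure)
Yellow → ×10^4 multiplier
Red → ±2% tolerance
759 × 10000 = 7590000 Ω
Minimum = 7590000 × (1 − 2/100) = 7438200 Ω.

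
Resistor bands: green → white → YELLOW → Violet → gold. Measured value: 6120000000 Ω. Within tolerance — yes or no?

yes

Green → 5 (first significant figure)
White → 9 (second significant figure)
Yellow → 4 (third significant figure)
Violet → ×10^7 multiplier
Gold → ±5% tolerance
594 × 10000000 = 5940000000 Ω
Allowed range: 5643000000 Ω to 6237000000 Ω.
6120000000 Ω lies inside that range.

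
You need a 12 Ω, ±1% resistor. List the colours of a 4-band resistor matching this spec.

12 Ω = 12 × 10^0.
1 → brown
2 → red
Multiplier 10^0 → black.
±1% tolerance → brown.

brown, red, black, brown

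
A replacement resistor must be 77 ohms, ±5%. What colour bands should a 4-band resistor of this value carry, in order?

violet, violet, black, gold

77 Ω = 77 × 10^0.
7 → violet
7 → violet
Multiplier 10^0 → black.
±5% tolerance → gold.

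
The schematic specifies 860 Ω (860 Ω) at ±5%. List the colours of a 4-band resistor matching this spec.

grey, blue, brown, gold

860 Ω = 86 × 10^1.
8 → grey
6 → blue
Multiplier 10^1 → brown.
±5% tolerance → gold.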